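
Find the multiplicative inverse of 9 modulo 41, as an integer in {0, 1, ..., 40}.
9^(−1) ≡ 32 (mod 41)

Apply the extended Euclidean algorithm to (41, 9), tracking rows (r, s, t) with s·41 + t·9 = r. Each division r_prev = q·r_cur + r_new produces the new row as (previous row) − q·(current row):
  row A: (41, 1, 0)   [1·41 + 0·9 = 41]
  row B: (9, 0, 1)   [0·41 + 1·9 = 9]
  41 = 4·9 + 5   → row C = row A − 4·row B = (5, 1, −4)   [check: 1·41 − 4·9 = 5]
  9 = 1·5 + 4   → row D = row B − 1·row C = (4, −1, 5)   [check: −1·41 + 5·9 = 4]
  5 = 1·4 + 1   → row E = row C − 1·row D = (1, 2, −9)   [check: 2·41 − 9·9 = 1]
  4 = 4·1 + 0   → remainder 0, stop. gcd = 1 (last nonzero row E).
The gcd is 1, so 9 is invertible mod 41. The last nonzero row gives 2·41 − 9·9 = 1, so t = −9. So 9^(−1) ≡ −9 ≡ 32 (mod 41). Verify: 9 · 32 = 288 ≡ 1 (mod 41). ✓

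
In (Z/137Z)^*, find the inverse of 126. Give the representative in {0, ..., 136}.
126^(−1) ≡ 112 (mod 137)

Apply the extended Euclidean algorithm to (137, 126), tracking rows (r, s, t) with s·137 + t·126 = r. Each division r_prev = q·r_cur + r_new produces the new row as (previous row) − q·(current row):
  row A: (137, 1, 0)   [1·137 + 0·126 = 137]
  row B: (126, 0, 1)   [0·137 + 1·126 = 126]
  137 = 1·126 + 11   → row C = row A − 1·row B = (11, 1, −1)   [check: 1·137 − 1·126 = 11]
  126 = 11·11 + 5   → row D = row B − 11·row C = (5, −11, 12)   [check: −11·137 + 12·126 = 5]
  11 = 2·5 + 1   → row E = row C − 2·row D = (1, 23, −25)   [check: 23·137 − 25·126 = 1]
  5 = 5·1 + 0   → remainder 0, stop. gcd = 1 (last nonzero row E).
The gcd is 1, so 126 is invertible mod 137. The last nonzero row gives 23·137 − 25·126 = 1, so t = −25. So 126^(−1) ≡ −25 ≡ 112 (mod 137). Verify: 126 · 112 = 14112 ≡ 1 (mod 137). ✓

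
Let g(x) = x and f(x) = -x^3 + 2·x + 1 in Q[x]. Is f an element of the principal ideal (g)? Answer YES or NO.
NO

In Q[x] the ideal (g) consists of all multiples of g, so f ∈ (g) iff g | f, i.e. iff the remainder of f on division by g is 0. Divide f by g (g is monic, so eliminate the leading term of the running remainder at each step):
  leading term -x^3: subtract (-x^2)·g(x) = -x^3, leaving 2·x + 1
  leading term 2·x: subtract (2)·g(x) = 2·x, leaving 1
The remainder r(x) = 1 ≠ 0 (and deg r < deg g), so g ∤ f, i.e. f ∉ (g).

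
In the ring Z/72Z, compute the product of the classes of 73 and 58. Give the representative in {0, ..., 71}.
58

Reduce the factors first: 73 ≡ 1 (mod 72), so 73 · 58 ≡ 1 · 58 (mod 72). 1 · 58 = 58. Dividing by 72: 58 = 0·72 + 58. So (73 · 58) mod 72 = 58.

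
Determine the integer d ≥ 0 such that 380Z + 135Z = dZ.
In the PID Z, (a, b) is generated by gcd(a, b). Compute gcd(380, 135) with the extended Euclidean algorithm, tracking rows (r, s, t) with s·380 + t·135 = r:
  row A: (380, 1, 0)   [1·380 + 0·135 = 380]
  row B: (135, 0, 1)   [0·380 + 1·135 = 135]
  380 = 2·135 + 110   → row C = row A − 2·row B = (110, 1, −2)   [check: 1·380 − 2·135 = 110]
  135 = 1·110 + 25   → row D = row B − 1·row C = (25, −1, 3)   [check: −1·380 + 3·135 = 25]
  110 = 4·25 + 10   → row E = row C − 4·row D = (10, 5, −14)   [check: 5·380 − 14·135 = 10]
  25 = 2·10 + 5   → row F = row D − 2·row E = (5, −11, 31)   [check: −11·380 + 31·135 = 5]
  10 = 2·5 + 0   → remainder 0, stop. gcd = 5 (last nonzero row F).
So gcd(380, 135) = 5, with Bézout identity −11·380 + 31·135 = 5. Containment (⊇): the Bézout identity exhibits 5 as an element of (380, 135), giving (5) ⊆ (380, 135). Containment (⊆): since 5 | 380 and 5 | 135 (380 = 5·76, 135 = 5·27), every Z-linear combination of 380 and 135 is divisible by 5, so (380, 135) ⊆ (5). Therefore (380, 135) = (5), d = 5.

Final answer: (380, 135) = (5); d = 5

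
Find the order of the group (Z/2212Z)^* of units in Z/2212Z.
(Z/2212Z)^* consists of the classes a with gcd(a, 2212) = 1, so its order is φ(2212). φ is multiplicative, with φ(p^e) = p^e − p^(e−1). Factorise 2212 = 2^2 · 7 · 79. Then
  φ(2212) = (2^2 − 2^1) · (7 − 1) · (79 − 1) = 2 · 6 · 78 = 936.
Thus |(Z/2212Z)^*| = 936.

Final answer: |(Z/2212Z)^*| = 936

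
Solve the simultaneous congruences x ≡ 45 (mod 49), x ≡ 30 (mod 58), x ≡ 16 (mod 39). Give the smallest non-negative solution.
The moduli 49, 58, 39 are pairwise coprime, so by the CRT there is a unique solution mod 49·58·39 = 110838.
Solve by successive substitution. Start with x ≡ 45 (mod 49).
  Combine with x ≡ 30 (mod 58): write x = 45 + 49·t and require 45 + 49·t ≡ 30 (mod 58), i.e. 49·t ≡ 30 − 45 ≡ 43 (mod 58). Since 49^(−1) ≡ 45 (mod 58), t ≡ 45·43 ≡ 21 (mod 58). So x ≡ 45 + 49·21 = 1074 (mod 2842).
  Combine with x ≡ 16 (mod 39): write x = 1074 + 2842·t and require 1074 + 2842·t ≡ 16 (mod 39), i.e. 2842·t ≡ 16 − 1074 ≡ 34 (mod 39). Since 2842^(−1) ≡ 31 (mod 39) (2842 ≡ 34 (mod 39)), t ≡ 31·34 ≡ 1 (mod 39). So x ≡ 1074 + 2842·1 = 3916 (mod 110838).
Unique solution in [0, 110838): x = 3916.

Final answer: x ≡ 3916 (mod 110838); the representative in [0, 110838) is 3916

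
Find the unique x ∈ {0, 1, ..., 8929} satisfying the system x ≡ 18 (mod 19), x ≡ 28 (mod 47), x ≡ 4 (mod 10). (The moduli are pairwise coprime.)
x ≡ 2754 (mod 8930); the representative in [0, 8930) is 2754

The moduli 19, 47, 10 are pairwise coprime, so by the CRT there is a unique solution mod 19·47·10 = 8930.
Solve by successive substitution. Start with x ≡ 18 (mod 19).
  Combine with x ≡ 28 (mod 47): write x = 18 + 19·t and require 18 + 19·t ≡ 28 (mod 47), i.e. 19·t ≡ 28 − 18 ≡ 10 (mod 47). Since 19^(−1) ≡ 5 (mod 47), t ≡ 5·10 ≡ 3 (mod 47). So x ≡ 18 + 19·3 = 75 (mod 893).
  Combine with x ≡ 4 (mod 10): write x = 75 + 893·t and require 75 + 893·t ≡ 4 (mod 10), i.e. 893·t ≡ 4 − 75 ≡ 9 (mod 10). Since 893^(−1) ≡ 7 (mod 10) (893 ≡ 3 (mod 10)), t ≡ 7·9 ≡ 3 (mod 10). So x ≡ 75 + 893·3 = 2754 (mod 8930).
Unique solution in [0, 8930): x = 2754.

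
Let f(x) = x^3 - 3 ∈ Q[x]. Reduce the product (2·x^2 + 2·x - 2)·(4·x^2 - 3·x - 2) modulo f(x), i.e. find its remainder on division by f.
a · b ≡ -18·x^2 + 26·x + 10 (mod f(x))

First multiply in Q[x] without reducing: a · b = 8·x^4 + 2·x^3 - 18·x^2 + 2·x + 4. Now divide by f(x) = x^3 - 3, eliminating the leading term at each step:
  leading term 8·x^4: subtract (8·x)·f(x) = 8·x^4 - 24·x, leaving 2·x^3 - 18·x^2 + 26·x + 4
  leading term 2·x^3: subtract (2)·f(x) = 2·x^3 - 6, leaving -18·x^2 + 26·x + 10
The degree is now < 3, so this is the remainder. Hence a · b ≡ -18·x^2 + 26·x + 10 in Q[x]/(f).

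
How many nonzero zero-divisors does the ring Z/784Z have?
Z/784Z has 447 nonzero zero-divisors

In Z/784Z each nonzero element is either a unit (gcd with 784 is 1) or a zero-divisor (gcd > 1). The number of units is φ(784): factorise 784 = 2^4 · 7^2, so φ(784) = (2^4 − 2^3) · (7^2 − 7^1) = 8 · 42 = 336. The nonzero elements number 784 − 1 = 783. Hence the nonzero zero-divisors number 783 − 336 = 447.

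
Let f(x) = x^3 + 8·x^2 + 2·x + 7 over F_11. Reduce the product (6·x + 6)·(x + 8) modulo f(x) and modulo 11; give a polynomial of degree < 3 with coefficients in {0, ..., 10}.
Multiply as integer polynomials: a · b = 6·x^2 + 54·x + 48. Reducing coefficients mod 11: a · b ≡ 6·x^2 + 10·x + 4. This already has degree < 3, so no reduction by f is needed. Hence a · b ≡ 6·x^2 + 10·x + 4 in F_11[x]/(f).

Final answer: a · b ≡ 6·x^2 + 10·x + 4 (mod f(x))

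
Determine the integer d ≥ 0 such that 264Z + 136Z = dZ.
(264, 136) = (8); d = 8

In the PID Z, (a, b) is generated by gcd(a, b). Compute gcd(264, 136) with the extended Euclidean algorithm, tracking rows (r, s, t) with s·264 + t·136 = r:
  row A: (264, 1, 0)   [1·264 + 0·136 = 264]
  row B: (136, 0, 1)   [0·264 + 1·136 = 136]
  264 = 1·136 + 128   → row C = row A − 1·row B = (128, 1, −1)   [check: 1·264 − 1·136 = 128]
  136 = 1·128 + 8   → row D = row B − 1·row C = (8, −1, 2)   [check: −1·264 + 2·136 = 8]
  128 = 16·8 + 0   → remainder 0, stop. gcd = 8 (last nonzero row D).
So gcd(264, 136) = 8, with Bézout identity −1·264 + 2·136 = 8. Containment (⊇): the Bézout identity exhibits 8 as an element of (264, 136), giving (8) ⊆ (264, 136). Containment (⊆): since 8 | 264 and 8 | 136 (264 = 8·33, 136 = 8·17), every Z-linear combination of 264 and 136 is divisible by 8, so (264, 136) ⊆ (8). Therefore (264, 136) = (8), d = 8.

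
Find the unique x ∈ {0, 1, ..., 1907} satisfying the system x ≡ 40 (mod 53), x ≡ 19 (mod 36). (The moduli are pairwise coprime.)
x ≡ 199 (mod 1908); the representative in [0, 1908) is 199

The moduli 53, 36 are pairwise coprime, so by the CRT there is a unique solution mod 53·36 = 1908.
Solve by successive substitution. Start with x ≡ 40 (mod 53).
  Combine with x ≡ 19 (mod 36): write x = 40 + 53·t and require 40 + 53·t ≡ 19 (mod 36), i.e. 53·t ≡ 19 − 40 ≡ 15 (mod 36). Since 53^(−1) ≡ 17 (mod 36) (53 ≡ 17 (mod 36)), t ≡ 17·15 ≡ 3 (mod 36). So x ≡ 40 + 53·3 = 199 (mod 1908).
Unique solution in [0, 1908): x = 199.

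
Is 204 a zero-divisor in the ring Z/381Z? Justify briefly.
YES

gcd(204, 381) = 3 > 1, so 204 is not a unit in Z/381Z. In Z/nZ every nonzero non-unit is a zero-divisor: explicitly, take b = 381/gcd = 127 ≠ 0 (mod 381); then 204·127 = 25908 = 68·381, i.e. 204·127 ≡ 0 (mod 381). So 204 is a zero-divisor.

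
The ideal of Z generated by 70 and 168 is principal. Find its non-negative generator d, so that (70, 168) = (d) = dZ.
(70, 168) = (14); d = 14

In the PID Z, (a, b) is generated by gcd(a, b). Compute gcd(168, 70) with the extended Euclidean algorithm, tracking rows (r, s, t) with s·168 + t·70 = r:
  row A: (168, 1, 0)   [1·168 + 0·70 = 168]
  row B: (70, 0, 1)   [0·168 + 1·70 = 70]
  168 = 2·70 + 28   → row C = row A − 2·row B = (28, 1, −2)   [check: 1·168 − 2·70 = 28]
  70 = 2·28 + 14   → row D = row B − 2·row C = (14, −2, 5)   [check: −2·168 + 5·70 = 14]
  28 = 2·14 + 0   → remainder 0, stop. gcd = 14 (last nonzero row D).
So gcd(70, 168) = 14, with Bézout identity −2·168 + 5·70 = 14. Containment (⊇): the Bézout identity exhibits 14 as an element of (70, 168), giving (14) ⊆ (70, 168). Containment (⊆): since 14 | 70 and 14 | 168 (70 = 14·5, 168 = 14·12), every Z-linear combination of 70 and 168 is divisible by 14, so (70, 168) ⊆ (14). Therefore (70, 168) = (14), d = 14.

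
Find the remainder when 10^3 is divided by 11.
Use repeated squaring. Binary(3) = 11. Walk through the bits of the exponent 3 left-to-right: at each bit after the leading one, square the running value, then multiply by 10 if the bit is 1 (always reducing mod 11):
  bit 1 = 1 (leading): start with 10.
  bit 2 = 1: square 10^2 = 100 ≡ 1; bit is 1, so multiply 1·10 = 10 (mod 11).
Final value: 10^3 ≡ 10 (mod 11).

Final answer: 10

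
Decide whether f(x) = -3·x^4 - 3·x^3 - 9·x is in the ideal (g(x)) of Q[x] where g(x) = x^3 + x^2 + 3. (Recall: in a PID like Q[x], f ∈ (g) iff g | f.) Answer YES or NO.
In Q[x] the ideal (g) consists of all multiples of g, so f ∈ (g) iff g | f, i.e. iff the remainder of f on division by g is 0. Divide f by g (g is monic, so eliminate the leading term of the running remainder at each step):
  leading term -3·x^4: subtract (-3·x)·g(x) = -3·x^4 - 3·x^3 - 9·x, leaving 0
The remainder is 0, so f(x) = g(x) · h(x) with h(x) = -3·x. Hence g | f, i.e. f ∈ (g).

Final answer: YES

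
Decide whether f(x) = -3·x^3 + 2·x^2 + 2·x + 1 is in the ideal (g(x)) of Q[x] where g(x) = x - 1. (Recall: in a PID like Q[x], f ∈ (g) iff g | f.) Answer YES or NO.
In Q[x] the ideal (g) consists of all multiples of g, so f ∈ (g) iff g | f, i.e. iff the remainder of f on division by g is 0. Divide f by g (g is monic, so eliminate the leading term of the running remainder at each step):
  leading term -3·x^3: subtract (-3·x^2)·g(x) = -3·x^3 + 3·x^2, leaving -x^2 + 2·x + 1
  leading term -x^2: subtract (-x)·g(x) = -x^2 + x, leaving x + 1
  leading term x: subtract (1)·g(x) = x - 1, leaving 2
The remainder r(x) = 2 ≠ 0 (and deg r < deg g), so g ∤ f, i.e. f ∉ (g).

Final answer: NO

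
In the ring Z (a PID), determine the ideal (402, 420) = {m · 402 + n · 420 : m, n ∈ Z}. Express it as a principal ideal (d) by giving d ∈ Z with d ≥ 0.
In the PID Z, (a, b) is generated by gcd(a, b). Compute gcd(420, 402) with the extended Euclidean algorithm, tracking rows (r, s, t) with s·420 + t·402 = r:
  row A: (420, 1, 0)   [1·420 + 0·402 = 420]
  row B: (402, 0, 1)   [0·420 + 1·402 = 402]
  420 = 1·402 + 18   → row C = row A − 1·row B = (18, 1, −1)   [check: 1·420 − 1·402 = 18]
  402 = 22·18 + 6   → row D = row B − 22·row C = (6, −22, 23)   [check: −22·420 + 23·402 = 6]
  18 = 3·6 + 0   → remainder 0, stop. gcd = 6 (last nonzero row D).
So gcd(402, 420) = 6, with Bézout identity −22·420 + 23·402 = 6. Containment (⊇): the Bézout identity exhibits 6 as an element of (402, 420), giving (6) ⊆ (402, 420). Containment (⊆): since 6 | 402 and 6 | 420 (402 = 6·67, 420 = 6·70), every Z-linear combination of 402 and 420 is divisible by 6, so (402, 420) ⊆ (6). Therefore (402, 420) = (6), d = 6.

Final answer: (402, 420) = (6); d = 6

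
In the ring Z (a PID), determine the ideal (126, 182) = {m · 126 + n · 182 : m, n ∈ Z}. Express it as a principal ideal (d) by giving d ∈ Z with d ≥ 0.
In the PID Z, (a, b) is generated by gcd(a, b). Compute gcd(182, 126) with the extended Euclidean algorithm, tracking rows (r, s, t) with s·182 + t·126 = r:
  row A: (182, 1, 0)   [1·182 + 0·126 = 182]
  row B: (126, 0, 1)   [0·182 + 1·126 = 126]
  182 = 1·126 + 56   → row C = row A − 1·row B = (56, 1, −1)   [check: 1·182 − 1·126 = 56]
  126 = 2·56 + 14   → row D = row B − 2·row C = (14, −2, 3)   [check: −2·182 + 3·126 = 14]
  56 = 4·14 + 0   → remainder 0, stop. gcd = 14 (last nonzero row D).
So gcd(126, 182) = 14, with Bézout identity −2·182 + 3·126 = 14. Containment (⊇): the Bézout identity exhibits 14 as an element of (126, 182), giving (14) ⊆ (126, 182). Containment (⊆): since 14 | 126 and 14 | 182 (126 = 14·9, 182 = 14·13), every Z-linear combination of 126 and 182 is divisible by 14, so (126, 182) ⊆ (14). Therefore (126, 182) = (14), d = 14.

Final answer: (126, 182) = (14); d = 14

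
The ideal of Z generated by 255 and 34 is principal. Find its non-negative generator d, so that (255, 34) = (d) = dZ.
In the PID Z, (a, b) is generated by gcd(a, b). Compute gcd(255, 34) with the extended Euclidean algorithm, tracking rows (r, s, t) with s·255 + t·34 = r:
  row A: (255, 1, 0)   [1·255 + 0·34 = 255]
  row B: (34, 0, 1)   [0·255 + 1·34 = 34]
  255 = 7·34 + 17   → row C = row A − 7·row B = (17, 1, −7)   [check: 1·255 − 7·34 = 17]
  34 = 2·17 + 0   → remainder 0, stop. gcd = 17 (last nonzero row C).
So gcd(255, 34) = 17, with Bézout identity 1·255 − 7·34 = 17. Containment (⊇): the Bézout identity exhibits 17 as an element of (255, 34), giving (17) ⊆ (255, 34). Containment (⊆): since 17 | 255 and 17 | 34 (255 = 17·15, 34 = 17·2), every Z-linear combination of 255 and 34 is divisible by 17, so (255, 34) ⊆ (17). Therefore (255, 34) = (17), d = 17.

Final answer: (255, 34) = (17); d = 17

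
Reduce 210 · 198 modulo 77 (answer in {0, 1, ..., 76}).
0

Reduce the factors first: 210 ≡ 56, 198 ≡ 44 (mod 77), so 210 · 198 ≡ 56 · 44 (mod 77). 56 · 44 = 2464. Dividing by 77: 2464 = 32·77 + 0. So (210 · 198) mod 77 = 0.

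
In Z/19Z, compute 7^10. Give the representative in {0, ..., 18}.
Use repeated squaring. Binary(10) = 1010. Walk through the bits of the exponent 10 left-to-right: at each bit after the leading one, square the running value, then multiply by 7 if the bit is 1 (always reducing mod 19):
  bit 1 = 1 (leading): start with 7.
  bit 2 = 0: square 7^2 = 49 ≡ 11 (mod 19).
  bit 3 = 1: square 11^2 = 121 ≡ 7; bit is 1, so multiply 7·7 = 49 ≡ 11 (mod 19).
  bit 4 = 0: square 11^2 = 121 ≡ 7 (mod 19).
Final value: 7^10 ≡ 7 (mod 19).

Final answer: 7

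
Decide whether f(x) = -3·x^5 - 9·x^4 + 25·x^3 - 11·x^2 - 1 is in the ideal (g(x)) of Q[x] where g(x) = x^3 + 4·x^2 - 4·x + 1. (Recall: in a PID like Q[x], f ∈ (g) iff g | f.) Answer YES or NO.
NO

In Q[x] the ideal (g) consists of all multiples of g, so f ∈ (g) iff g | f, i.e. iff the remainder of f on division by g is 0. Divide f by g (g is monic, so eliminate the leading term of the running remainder at each step):
  leading term -3·x^5: subtract (-3·x^2)·g(x) = -3·x^5 - 12·x^4 + 12·x^3 - 3·x^2, leaving 3·x^4 + 13·x^3 - 8·x^2 - 1
  leading term 3·x^4: subtract (3·x)·g(x) = 3·x^4 + 12·x^3 - 12·x^2 + 3·x, leaving x^3 + 4·x^2 - 3·x - 1
  leading term x^3: subtract (1)·g(x) = x^3 + 4·x^2 - 4·x + 1, leaving x - 2
The remainder r(x) = x - 2 ≠ 0 (and deg r < deg g), so g ∤ f, i.e. f ∉ (g).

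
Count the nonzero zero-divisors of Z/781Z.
Z/781Z has 80 nonzero zero-divisors

In Z/781Z each nonzero element is either a unit (gcd with 781 is 1) or a zero-divisor (gcd > 1). The number of units is φ(781): factorise 781 = 11 · 71, so φ(781) = (11 − 1) · (71 − 1) = 10 · 70 = 700. The nonzero elements number 781 − 1 = 780. Hence the nonzero zero-divisors number 780 − 700 = 80.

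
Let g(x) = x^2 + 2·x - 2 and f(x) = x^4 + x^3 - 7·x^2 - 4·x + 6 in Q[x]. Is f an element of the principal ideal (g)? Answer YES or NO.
In Q[x] the ideal (g) consists of all multiples of g, so f ∈ (g) iff g | f, i.e. iff the remainder of f on division by g is 0. Divide f by g (g is monic, so eliminate the leading term of the running remainder at each step):
  leading term x^4: subtract (x^2)·g(x) = x^4 + 2·x^3 - 2·x^2, leaving -x^3 - 5·x^2 - 4·x + 6
  leading term -x^3: subtract (-x)·g(x) = -x^3 - 2·x^2 + 2·x, leaving -3·x^2 - 6·x + 6
  leading term -3·x^2: subtract (-3)·g(x) = -3·x^2 - 6·x + 6, leaving 0
The remainder is 0, so f(x) = g(x) · h(x) with h(x) = x^2 - x - 3. Hence g | f, i.e. f ∈ (g).

Final answer: YES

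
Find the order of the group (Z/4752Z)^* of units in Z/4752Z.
(Z/4752Z)^* consists of the classes a with gcd(a, 4752) = 1, so its order is φ(4752). φ is multiplicative, with φ(p^e) = p^e − p^(e−1). Factorise 4752 = 2^4 · 3^3 · 11. Then
  φ(4752) = (2^4 − 2^3) · (3^3 − 3^2) · (11 − 1) = 8 · 18 · 10 = 1440.
Thus |(Z/4752Z)^*| = 1440.

Final answer: |(Z/4752Z)^*| = 1440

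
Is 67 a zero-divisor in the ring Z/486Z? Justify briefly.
gcd(67, 486) = 1, so 67 is a unit in Z/486Z (it has a multiplicative inverse). A unit cannot be a zero-divisor: if 67·b ≡ 0 then multiplying both sides by 67^(−1) gives b ≡ 0. So 67 is not a zero-divisor.

Final answer: NO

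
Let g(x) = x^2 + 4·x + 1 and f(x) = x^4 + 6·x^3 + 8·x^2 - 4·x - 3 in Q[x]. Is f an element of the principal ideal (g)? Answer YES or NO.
NO

In Q[x] the ideal (g) consists of all multiples of g, so f ∈ (g) iff g | f, i.e. iff the remainder of f on division by g is 0. Divide f by g (g is monic, so eliminate the leading term of the running remainder at each step):
  leading term x^4: subtract (x^2)·g(x) = x^4 + 4·x^3 + x^2, leaving 2·x^3 + 7·x^2 - 4·x - 3
  leading term 2·x^3: subtract (2·x)·g(x) = 2·x^3 + 8·x^2 + 2·x, leaving -x^2 - 6·x - 3
  leading term -x^2: subtract (-1)·g(x) = -x^2 - 4·x - 1, leaving -2·x - 2
The remainder r(x) = -2·x - 2 ≠ 0 (and deg r < deg g), so g ∤ f, i.e. f ∉ (g).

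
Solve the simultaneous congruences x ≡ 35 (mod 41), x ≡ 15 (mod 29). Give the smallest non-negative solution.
x ≡ 363 (mod 1189); the representative in [0, 1189) is 363

The moduli 41, 29 are pairwise coprime, so by the CRT there is a unique solution mod 41·29 = 1189.
Solve by successive substitution. Start with x ≡ 35 (mod 41).
  Combine with x ≡ 15 (mod 29): write x = 35 + 41·t and require 35 + 41·t ≡ 15 (mod 29), i.e. 41·t ≡ 15 − 35 ≡ 9 (mod 29). Since 41^(−1) ≡ 17 (mod 29) (41 ≡ 12 (mod 29)), t ≡ 17·9 ≡ 8 (mod 29). So x ≡ 35 + 41·8 = 363 (mod 1189).
Unique solution in [0, 1189): x = 363.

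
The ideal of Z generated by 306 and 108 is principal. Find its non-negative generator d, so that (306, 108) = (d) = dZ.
In the PID Z, (a, b) is generated by gcd(a, b). Compute gcd(306, 108) with the extended Euclidean algorithm, tracking rows (r, s, t) with s·306 + t·108 = r:
  row A: (306, 1, 0)   [1·306 + 0·108 = 306]
  row B: (108, 0, 1)   [0·306 + 1·108 = 108]
  306 = 2·108 + 90   → row C = row A − 2·row B = (90, 1, −2)   [check: 1·306 − 2·108 = 90]
  108 = 1·90 + 18   → row D = row B − 1·row C = (18, −1, 3)   [check: −1·306 + 3·108 = 18]
  90 = 5·18 + 0   → remainder 0, stop. gcd = 18 (last nonzero row D).
So gcd(306, 108) = 18, with Bézout identity −1·306 + 3·108 = 18. Containment (⊇): the Bézout identity exhibits 18 as an element of (306, 108), giving (18) ⊆ (306, 108). Containment (⊆): since 18 | 306 and 18 | 108 (306 = 18·17, 108 = 18·6), every Z-linear combination of 306 and 108 is divisible by 18, so (306, 108) ⊆ (18). Therefore (306, 108) = (18), d = 18.

Final answer: (306, 108) = (18); d = 18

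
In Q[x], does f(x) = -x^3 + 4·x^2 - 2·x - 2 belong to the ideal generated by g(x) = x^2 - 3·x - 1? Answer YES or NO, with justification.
NO

In Q[x] the ideal (g) consists of all multiples of g, so f ∈ (g) iff g | f, i.e. iff the remainder of f on division by g is 0. Divide f by g (g is monic, so eliminate the leading term of the running remainder at each step):
  leading term -x^3: subtract (-x)·g(x) = -x^3 + 3·x^2 + x, leaving x^2 - 3·x - 2
  leading term x^2: subtract (1)·g(x) = x^2 - 3·x - 1, leaving -1
The remainder r(x) = -1 ≠ 0 (and deg r < deg g), so g ∤ f, i.e. f ∉ (g).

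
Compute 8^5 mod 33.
32

Use repeated squaring. Binary(5) = 101. Walk through the bits of the exponent 5 left-to-right: at each bit after the leading one, square the running value, then multiply by 8 if the bit is 1 (always reducing mod 33):
  bit 1 = 1 (leading): start with 8.
  bit 2 = 0: square 8^2 = 64 ≡ 31 (mod 33).
  bit 3 = 1: square 31^2 = 961 ≡ 4; bit is 1, so multiply 4·8 = 32 (mod 33).
Final value: 8^5 ≡ 32 (mod 33).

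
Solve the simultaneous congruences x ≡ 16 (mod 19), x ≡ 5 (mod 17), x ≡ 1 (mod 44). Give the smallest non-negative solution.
The moduli 19, 17, 44 are pairwise coprime, so by the CRT there is a unique solution mod 19·17·44 = 14212.
Solve by successive substitution. Start with x ≡ 16 (mod 19).
  Combine with x ≡ 5 (mod 17): write x = 16 + 19·t and require 16 + 19·t ≡ 5 (mod 17), i.e. 19·t ≡ 5 − 16 ≡ 6 (mod 17). Since 19^(−1) ≡ 9 (mod 17) (19 ≡ 2 (mod 17)), t ≡ 9·6 ≡ 3 (mod 17). So x ≡ 16 + 19·3 = 73 (mod 323).
  Combine with x ≡ 1 (mod 44): write x = 73 + 323·t and require 73 + 323·t ≡ 1 (mod 44), i.e. 323·t ≡ 1 − 73 ≡ 16 (mod 44). Since 323^(−1) ≡ 3 (mod 44) (323 ≡ 15 (mod 44)), t ≡ 3·16 ≡ 4 (mod 44). So x ≡ 73 + 323·4 = 1365 (mod 14212).
Unique solution in [0, 14212): x = 1365.

Final answer: x ≡ 1365 (mod 14212); the representative in [0, 14212) is 1365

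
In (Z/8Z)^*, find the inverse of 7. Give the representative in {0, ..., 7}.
7^(−1) ≡ 7 (mod 8)

Apply the extended Euclidean algorithm to (8, 7), tracking rows (r, s, t) with s·8 + t·7 = r. Each division r_prev = q·r_cur + r_new produces the new row as (previous row) − q·(current row):
  row A: (8, 1, 0)   [1·8 + 0·7 = 8]
  row B: (7, 0, 1)   [0·8 + 1·7 = 7]
  8 = 1·7 + 1   → row C = row A − 1·row B = (1, 1, −1)   [check: 1·8 − 1·7 = 1]
  7 = 7·1 + 0   → remainder 0, stop. gcd = 1 (last nonzero row C).
The gcd is 1, so 7 is invertible mod 8. The last nonzero row gives 1·8 − 1·7 = 1, so t = −1. So 7^(−1) ≡ −1 ≡ 7 (mod 8). Verify: 7 · 7 = 49 ≡ 1 (mod 8). ✓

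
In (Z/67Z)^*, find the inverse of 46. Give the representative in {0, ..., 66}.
46^(−1) ≡ 51 (mod 67)

Apply the extended Euclidean algorithm to (67, 46), tracking rows (r, s, t) with s·67 + t·46 = r. Each division r_prev = q·r_cur + r_new produces the new row as (previous row) − q·(current row):
  row A: (67, 1, 0)   [1·67 + 0·46 = 67]
  row B: (46, 0, 1)   [0·67 + 1·46 = 46]
  67 = 1·46 + 21   → row C = row A − 1·row B = (21, 1, −1)   [check: 1·67 − 1·46 = 21]
  46 = 2·21 + 4   → row D = row B − 2·row C = (4, −2, 3)   [check: −2·67 + 3·46 = 4]
  21 = 5·4 + 1   → row E = row C − 5·row D = (1, 11, −16)   [check: 11·67 − 16·46 = 1]
  4 = 4·1 + 0   → remainder 0, stop. gcd = 1 (last nonzero row E).
The gcd is 1, so 46 is invertible mod 67. The last nonzero row gives 11·67 − 16·46 = 1, so t = −16. So 46^(−1) ≡ −16 ≡ 51 (mod 67). Verify: 46 · 51 = 2346 ≡ 1 (mod 67). ✓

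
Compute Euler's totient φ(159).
φ(159) = 104

φ is multiplicative, with φ(p^e) = p^e − p^(e−1). Factorise 159 = 3 · 53. Then
  φ(159) = (3 − 1) · (53 − 1) = 2 · 52 = 104.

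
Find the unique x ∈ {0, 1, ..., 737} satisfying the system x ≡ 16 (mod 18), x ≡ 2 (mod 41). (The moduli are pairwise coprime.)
The moduli 18, 41 are pairwise coprime, so by the CRT there is a unique solution mod 18·41 = 738.
Solve by successive substitution. Start with x ≡ 16 (mod 18).
  Combine with x ≡ 2 (mod 41): write x = 16 + 18·t and require 16 + 18·t ≡ 2 (mod 41), i.e. 18·t ≡ 2 − 16 ≡ 27 (mod 41). Since 18^(−1) ≡ 16 (mod 41), t ≡ 16·27 ≡ 22 (mod 41). So x ≡ 16 + 18·22 = 412 (mod 738).
Unique solution in [0, 738): x = 412.

Final answer: x ≡ 412 (mod 738); the representative in [0, 738) is 412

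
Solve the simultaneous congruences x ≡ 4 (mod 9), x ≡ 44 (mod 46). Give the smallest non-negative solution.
The moduli 9, 46 are pairwise coprime, so by the CRT there is a unique solution mod 9·46 = 414.
Solve by successive substitution. Start with x ≡ 4 (mod 9).
  Combine with x ≡ 44 (mod 46): write x = 4 + 9·t and require 4 + 9·t ≡ 44 (mod 46), i.e. 9·t ≡ 44 − 4 ≡ 40 (mod 46). Since 9^(−1) ≡ 41 (mod 46), t ≡ 41·40 ≡ 30 (mod 46). So x ≡ 4 + 9·30 = 274 (mod 414).
Unique solution in [0, 414): x = 274.

Final answer: x ≡ 274 (mod 414); the representative in [0, 414) is 274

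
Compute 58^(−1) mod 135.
58^(−1) ≡ 7 (mod 135)

Apply the extended Euclidean algorithm to (135, 58), tracking rows (r, s, t) with s·135 + t·58 = r. Each division r_prev = q·r_cur + r_new produces the new row as (previous row) − q·(current row):
  row A: (135, 1, 0)   [1·135 + 0·58 = 135]
  row B: (58, 0, 1)   [0·135 + 1·58 = 58]
  135 = 2·58 + 19   → row C = row A − 2·row B = (19, 1, −2)   [check: 1·135 − 2·58 = 19]
  58 = 3·19 + 1   → row D = row B − 3·row C = (1, −3, 7)   [check: −3·135 + 7·58 = 1]
  19 = 19·1 + 0   → remainder 0, stop. gcd = 1 (last nonzero row D).
The gcd is 1, so 58 is invertible mod 135. The last nonzero row gives −3·135 + 7·58 = 1, so t = 7. So 58^(−1) ≡ 7 (mod 135). Verify: 58 · 7 = 406 ≡ 1 (mod 135). ✓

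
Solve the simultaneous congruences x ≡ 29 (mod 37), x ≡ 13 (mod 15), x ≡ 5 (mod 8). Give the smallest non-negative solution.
x ≡ 1213 (mod 4440); the representative in [0, 4440) is 1213

The moduli 37, 15, 8 are pairwise coprime, so by the CRT there is a unique solution mod 37·15·8 = 4440.
Solve by successive substitution. Start with x ≡ 29 (mod 37).
  Combine with x ≡ 13 (mod 15): write x = 29 + 37·t and require 29 + 37·t ≡ 13 (mod 15), i.e. 37·t ≡ 13 − 29 ≡ 14 (mod 15). Since 37^(−1) ≡ 13 (mod 15) (37 ≡ 7 (mod 15)), t ≡ 13·14 ≡ 2 (mod 15). So x ≡ 29 + 37·2 = 103 (mod 555).
  Combine with x ≡ 5 (mod 8): write x = 103 + 555·t and require 103 + 555·t ≡ 5 (mod 8), i.e. 555·t ≡ 5 − 103 ≡ 6 (mod 8). Since 555^(−1) ≡ 3 (mod 8) (555 ≡ 3 (mod 8)), t ≡ 3·6 ≡ 2 (mod 8). So x ≡ 103 + 555·2 = 1213 (mod 4440).
Unique solution in [0, 4440): x = 1213.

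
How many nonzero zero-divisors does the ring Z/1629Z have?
Z/1629Z has 548 nonzero zero-divisors

In Z/1629Z each nonzero element is either a unit (gcd with 1629 is 1) or a zero-divisor (gcd > 1). The number of units is φ(1629): factorise 1629 = 3^2 · 181, so φ(1629) = (3^2 − 3^1) · (181 − 1) = 6 · 180 = 1080. The nonzero elements number 1629 − 1 = 1628. Hence the nonzero zero-divisors number 1628 − 1080 = 548.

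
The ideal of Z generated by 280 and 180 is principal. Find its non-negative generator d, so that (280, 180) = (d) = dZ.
(280, 180) = (20); d = 20

In the PID Z, (a, b) is generated by gcd(a, b). Compute gcd(280, 180) with the extended Euclidean algorithm, tracking rows (r, s, t) with s·280 + t·180 = r:
  row A: (280, 1, 0)   [1·280 + 0·180 = 280]
  row B: (180, 0, 1)   [0·280 + 1·180 = 180]
  280 = 1·180 + 100   → row C = row A − 1·row B = (100, 1, −1)   [check: 1·280 − 1·180 = 100]
  180 = 1·100 + 80   → row D = row B − 1·row C = (80, −1, 2)   [check: −1·280 + 2·180 = 80]
  100 = 1·80 + 20   → row E = row C − 1·row D = (20, 2, −3)   [check: 2·280 − 3·180 = 20]
  80 = 4·20 + 0   → remainder 0, stop. gcd = 20 (last nonzero row E).
So gcd(280, 180) = 20, with Bézout identity 2·280 − 3·180 = 20. Containment (⊇): the Bézout identity exhibits 20 as an element of (280, 180), giving (20) ⊆ (280, 180). Containment (⊆): since 20 | 280 and 20 | 180 (280 = 20·14, 180 = 20·9), every Z-linear combination of 280 and 180 is divisible by 20, so (280, 180) ⊆ (20). Therefore (280, 180) = (20), d = 20.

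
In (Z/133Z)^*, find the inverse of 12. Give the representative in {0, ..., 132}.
12^(−1) ≡ 122 (mod 133)

Apply the extended Euclidean algorithm to (133, 12), tracking rows (r, s, t) with s·133 + t·12 = r. Each division r_prev = q·r_cur + r_new produces the new row as (previous row) − q·(current row):
  row A: (133, 1, 0)   [1·133 + 0·12 = 133]
  row B: (12, 0, 1)   [0·133 + 1·12 = 12]
  133 = 11·12 + 1   → row C = row A − 11·row B = (1, 1, −11)   [check: 1·133 − 11·12 = 1]
  12 = 12·1 + 0   → remainder 0, stop. gcd = 1 (last nonzero row C).
The gcd is 1, so 12 is invertible mod 133. The last nonzero row gives 1·133 − 11·12 = 1, so t = −11. So 12^(−1) ≡ −11 ≡ 122 (mod 133). Verify: 12 · 122 = 1464 ≡ 1 (mod 133). ✓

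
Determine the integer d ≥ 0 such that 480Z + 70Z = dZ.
In the PID Z, (a, b) is generated by gcd(a, b). Compute gcd(480, 70) with the extended Euclidean algorithm, tracking rows (r, s, t) with s·480 + t·70 = r:
  row A: (480, 1, 0)   [1·480 + 0·70 = 480]
  row B: (70, 0, 1)   [0·480 + 1·70 = 70]
  480 = 6·70 + 60   → row C = row A − 6·row B = (60, 1, −6)   [check: 1·480 − 6·70 = 60]
  70 = 1·60 + 10   → row D = row B − 1·row C = (10, −1, 7)   [check: −1·480 + 7·70 = 10]
  60 = 6·10 + 0   → remainder 0, stop. gcd = 10 (last nonzero row D).
So gcd(480, 70) = 10, with Bézout identity −1·480 + 7·70 = 10. Containment (⊇): the Bézout identity exhibits 10 as an element of (480, 70), giving (10) ⊆ (480, 70). Containment (⊆): since 10 | 480 and 10 | 70 (480 = 10·48, 70 = 10·7), every Z-linear combination of 480 and 70 is divisible by 10, so (480, 70) ⊆ (10). Therefore (480, 70) = (10), d = 10.

Final answer: (480, 70) = (10); d = 10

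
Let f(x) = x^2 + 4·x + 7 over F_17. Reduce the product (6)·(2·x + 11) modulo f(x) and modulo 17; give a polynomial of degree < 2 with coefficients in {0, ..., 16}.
a · b ≡ 12·x + 15 (mod f(x))

Multiply as integer polynomials: a · b = 12·x + 66. Reducing coefficients mod 17: a · b ≡ 12·x + 15. This already has degree < 2, so no reduction by f is needed. Hence a · b ≡ 12·x + 15 in F_17[x]/(f).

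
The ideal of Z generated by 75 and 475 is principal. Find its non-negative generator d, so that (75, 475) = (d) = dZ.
(75, 475) = (25); d = 25

In the PID Z, (a, b) is generated by gcd(a, b). Compute gcd(475, 75) with the extended Euclidean algorithm, tracking rows (r, s, t) with s·475 + t·75 = r:
  row A: (475, 1, 0)   [1·475 + 0·75 = 475]
  row B: (75, 0, 1)   [0·475 + 1·75 = 75]
  475 = 6·75 + 25   → row C = row A − 6·row B = (25, 1, −6)   [check: 1·475 − 6·75 = 25]
  75 = 3·25 + 0   → remainder 0, stop. gcd = 25 (last nonzero row C).
So gcd(75, 475) = 25, with Bézout identity 1·475 − 6·75 = 25. Containment (⊇): the Bézout identity exhibits 25 as an element of (75, 475), giving (25) ⊆ (75, 475). Containment (⊆): since 25 | 75 and 25 | 475 (75 = 25·3, 475 = 25·19), every Z-linear combination of 75 and 475 is divisible by 25, so (75, 475) ⊆ (25). Therefore (75, 475) = (25), d = 25.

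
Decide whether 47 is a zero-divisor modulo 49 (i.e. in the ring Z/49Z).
NO

gcd(47, 49) = 1, so 47 is a unit in Z/49Z (it has a multiplicative inverse). A unit cannot be a zero-divisor: if 47·b ≡ 0 then multiplying both sides by 47^(−1) gives b ≡ 0. So 47 is not a zero-divisor.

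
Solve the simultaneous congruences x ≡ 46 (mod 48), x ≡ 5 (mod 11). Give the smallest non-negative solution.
The moduli 48, 11 are pairwise coprime, so by the CRT there is a unique solution mod 48·11 = 528.
Solve by successive substitution. Start with x ≡ 46 (mod 48).
  Combine with x ≡ 5 (mod 11): write x = 46 + 48·t and require 46 + 48·t ≡ 5 (mod 11), i.e. 48·t ≡ 5 − 46 ≡ 3 (mod 11). Since 48^(−1) ≡ 3 (mod 11) (48 ≡ 4 (mod 11)), t ≡ 3·3 ≡ 9 (mod 11). So x ≡ 46 + 48·9 = 478 (mod 528).
Unique solution in [0, 528): x = 478.

Final answer: x ≡ 478 (mod 528); the representative in [0, 528) is 478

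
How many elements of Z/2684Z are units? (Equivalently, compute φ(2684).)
An element a ∈ Z/2684Z is a unit iff gcd(a, 2684) = 1, so the number of units is φ(2684). φ is multiplicative, with φ(p^e) = p^e − p^(e−1). Factorise 2684 = 2^2 · 11 · 61. Then
  φ(2684) = (2^2 − 2^1) · (11 − 1) · (61 − 1) = 2 · 10 · 60 = 1200.

Final answer: Z/2684Z has φ(2684) = 1200 units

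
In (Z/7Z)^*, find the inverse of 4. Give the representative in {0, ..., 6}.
Apply the extended Euclidean algorithm to (7, 4), tracking rows (r, s, t) with s·7 + t·4 = r. Each division r_prev = q·r_cur + r_new produces the new row as (previous row) − q·(current row):
  row A: (7, 1, 0)   [1·7 + 0·4 = 7]
  row B: (4, 0, 1)   [0·7 + 1·4 = 4]
  7 = 1·4 + 3   → row C = row A − 1·row B = (3, 1, −1)   [check: 1·7 − 1·4 = 3]
  4 = 1·3 + 1   → row D = row B − 1·row C = (1, −1, 2)   [check: −1·7 + 2·4 = 1]
  3 = 3·1 + 0   → remainder 0, stop. gcd = 1 (last nonzero row D).
The gcd is 1, so 4 is invertible mod 7. The last nonzero row gives −1·7 + 2·4 = 1, so t = 2. So 4^(−1) ≡ 2 (mod 7). Verify: 4 · 2 = 8 ≡ 1 (mod 7). ✓

Final answer: 4^(−1) ≡ 2 (mod 7)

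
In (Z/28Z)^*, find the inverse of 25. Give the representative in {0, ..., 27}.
Apply the extended Euclidean algorithm to (28, 25), tracking rows (r, s, t) with s·28 + t·25 = r. Each division r_prev = q·r_cur + r_new produces the new row as (previous row) − q·(current row):
  row A: (28, 1, 0)   [1·28 + 0·25 = 28]
  row B: (25, 0, 1)   [0·28 + 1·25 = 25]
  28 = 1·25 + 3   → row C = row A − 1·row B = (3, 1, −1)   [check: 1·28 − 1·25 = 3]
  25 = 8·3 + 1   → row D = row B − 8·row C = (1, −8, 9)   [check: −8·28 + 9·25 = 1]
  3 = 3·1 + 0   → remainder 0, stop. gcd = 1 (last nonzero row D).
The gcd is 1, so 25 is invertible mod 28. The last nonzero row gives −8·28 + 9·25 = 1, so t = 9. So 25^(−1) ≡ 9 (mod 28). Verify: 25 · 9 = 225 ≡ 1 (mod 28). ✓

Final answer: 25^(−1) ≡ 9 (mod 28)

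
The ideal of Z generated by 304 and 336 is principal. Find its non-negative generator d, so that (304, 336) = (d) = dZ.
(304, 336) = (16); d = 16

In the PID Z, (a, b) is generated by gcd(a, b). Compute gcd(336, 304) with the extended Euclidean algorithm, tracking rows (r, s, t) with s·336 + t·304 = r:
  row A: (336, 1, 0)   [1·336 + 0·304 = 336]
  row B: (304, 0, 1)   [0·336 + 1·304 = 304]
  336 = 1·304 + 32   → row C = row A − 1·row B = (32, 1, −1)   [check: 1·336 − 1·304 = 32]
  304 = 9·32 + 16   → row D = row B − 9·row C = (16, −9, 10)   [check: −9·336 + 10·304 = 16]
  32 = 2·16 + 0   → remainder 0, stop. gcd = 16 (last nonzero row D).
So gcd(304, 336) = 16, with Bézout identity −9·336 + 10·304 = 16. Containment (⊇): the Bézout identity exhibits 16 as an element of (304, 336), giving (16) ⊆ (304, 336). Containment (⊆): since 16 | 304 and 16 | 336 (304 = 16·19, 336 = 16·21), every Z-linear combination of 304 and 336 is divisible by 16, so (304, 336) ⊆ (16). Therefore (304, 336) = (16), d = 16.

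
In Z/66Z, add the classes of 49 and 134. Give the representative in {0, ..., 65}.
51

Reduce the summands first: 134 ≡ 2 (mod 66), so 49 + 134 ≡ 49 + 2 (mod 66). 49 + 2 = 51; 51 = 0·66 + 51, so (49 + 134) mod 66 = 51.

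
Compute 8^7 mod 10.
2

Use repeated squaring. Binary(7) = 111. Walk through the bits of the exponent 7 left-to-right: at each bit after the leading one, square the running value, then multiply by 8 if the bit is 1 (always reducing mod 10):
  bit 1 = 1 (leading): start with 8.
  bit 2 = 1: square 8^2 = 64 ≡ 4; bit is 1, so multiply 4·8 = 32 ≡ 2 (mod 10).
  bit 3 = 1: square 2^2 = 4; bit is 1, so multiply 4·8 = 32 ≡ 2 (mod 10).
Final value: 8^7 ≡ 2 (mod 10).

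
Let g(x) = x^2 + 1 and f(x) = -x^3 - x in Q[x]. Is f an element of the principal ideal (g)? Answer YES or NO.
In Q[x] the ideal (g) consists of all multiples of g, so f ∈ (g) iff g | f, i.e. iff the remainder of f on division by g is 0. Divide f by g (g is monic, so eliminate the leading term of the running remainder at each step):
  leading term -x^3: subtract (-x)·g(x) = -x^3 - x, leaving 0
The remainder is 0, so f(x) = g(x) · h(x) with h(x) = -x. Hence g | f, i.e. f ∈ (g).

Final answer: YES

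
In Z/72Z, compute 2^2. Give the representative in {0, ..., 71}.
Use repeated squaring. Binary(2) = 10. Walk through the bits of the exponent 2 left-to-right: at each bit after the leading one, square the running value, then multiply by 2 if the bit is 1 (always reducing mod 72):
  bit 1 = 1 (leading): start with 2.
  bit 2 = 0: square 2^2 = 4 (mod 72).
Final value: 2^2 ≡ 4 (mod 72).

Final answer: 4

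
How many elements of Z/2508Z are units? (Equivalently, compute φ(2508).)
Z/2508Z has φ(2508) = 720 units

An element a ∈ Z/2508Z is a unit iff gcd(a, 2508) = 1, so the number of units is φ(2508). φ is multiplicative, with φ(p^e) = p^e − p^(e−1). Factorise 2508 = 2^2 · 3 · 11 · 19. Then
  φ(2508) = (2^2 − 2^1) · (3 − 1) · (11 − 1) · (19 − 1) = 2 · 2 · 10 · 18 = 720.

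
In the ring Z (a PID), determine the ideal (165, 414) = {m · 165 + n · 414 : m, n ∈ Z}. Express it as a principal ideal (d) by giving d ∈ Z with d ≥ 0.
(165, 414) = (3); d = 3

In the PID Z, (a, b) is generated by gcd(a, b). Compute gcd(414, 165) with the extended Euclidean algorithm, tracking rows (r, s, t) with s·414 + t·165 = r:
  row A: (414, 1, 0)   [1·414 + 0·165 = 414]
  row B: (165, 0, 1)   [0·414 + 1·165 = 165]
  414 = 2·165 + 84   → row C = row A − 2·row B = (84, 1, −2)   [check: 1·414 − 2·165 = 84]
  165 = 1·84 + 81   → row D = row B − 1·row C = (81, −1, 3)   [check: −1·414 + 3·165 = 81]
  84 = 1·81 + 3   → row E = row C − 1·row D = (3, 2, −5)   [check: 2·414 − 5·165 = 3]
  81 = 27·3 + 0   → remainder 0, stop. gcd = 3 (last nonzero row E).
So gcd(165, 414) = 3, with Bézout identity 2·414 − 5·165 = 3. Containment (⊇): the Bézout identity exhibits 3 as an element of (165, 414), giving (3) ⊆ (165, 414). Containment (⊆): since 3 | 165 and 3 | 414 (165 = 3·55, 414 = 3·138), every Z-linear combination of 165 and 414 is divisible by 3, so (165, 414) ⊆ (3). Therefore (165, 414) = (3), d = 3.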